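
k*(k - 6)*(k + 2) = k^3 - 4*k^2 - 12*k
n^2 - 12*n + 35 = (n - 7)*(n - 5)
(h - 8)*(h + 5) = h^2 - 3*h - 40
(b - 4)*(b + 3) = b^2 - b - 12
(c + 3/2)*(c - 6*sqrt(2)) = c^2 - 6*sqrt(2)*c + 3*c/2 - 9*sqrt(2)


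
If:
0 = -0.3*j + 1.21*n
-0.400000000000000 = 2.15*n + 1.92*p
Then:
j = -3.60186046511628*p - 0.750387596899225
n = -0.893023255813953*p - 0.186046511627907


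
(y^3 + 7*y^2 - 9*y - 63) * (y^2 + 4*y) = y^5 + 11*y^4 + 19*y^3 - 99*y^2 - 252*y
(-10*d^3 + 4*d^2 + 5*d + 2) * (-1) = 10*d^3 - 4*d^2 - 5*d - 2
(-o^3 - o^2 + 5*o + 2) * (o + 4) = -o^4 - 5*o^3 + o^2 + 22*o + 8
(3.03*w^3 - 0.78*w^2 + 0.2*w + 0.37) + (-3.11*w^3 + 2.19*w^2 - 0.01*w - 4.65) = -0.0800000000000001*w^3 + 1.41*w^2 + 0.19*w - 4.28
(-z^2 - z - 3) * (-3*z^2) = 3*z^4 + 3*z^3 + 9*z^2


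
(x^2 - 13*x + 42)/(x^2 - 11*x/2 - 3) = 2*(x - 7)/(2*x + 1)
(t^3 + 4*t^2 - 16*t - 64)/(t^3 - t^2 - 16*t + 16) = (t + 4)/(t - 1)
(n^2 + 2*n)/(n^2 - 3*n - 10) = n/(n - 5)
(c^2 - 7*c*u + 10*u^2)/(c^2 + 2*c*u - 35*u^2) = (c - 2*u)/(c + 7*u)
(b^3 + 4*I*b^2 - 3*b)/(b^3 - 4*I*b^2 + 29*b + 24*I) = b/(b - 8*I)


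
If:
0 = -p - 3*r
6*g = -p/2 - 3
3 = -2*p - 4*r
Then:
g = -1/8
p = -9/2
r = 3/2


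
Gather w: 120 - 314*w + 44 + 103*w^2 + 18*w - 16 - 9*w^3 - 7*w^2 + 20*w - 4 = -9*w^3 + 96*w^2 - 276*w + 144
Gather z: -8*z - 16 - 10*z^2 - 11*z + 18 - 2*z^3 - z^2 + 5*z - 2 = -2*z^3 - 11*z^2 - 14*z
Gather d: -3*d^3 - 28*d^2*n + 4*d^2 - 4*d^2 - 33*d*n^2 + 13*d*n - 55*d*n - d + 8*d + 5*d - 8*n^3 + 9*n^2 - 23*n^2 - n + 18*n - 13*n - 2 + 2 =-3*d^3 - 28*d^2*n + d*(-33*n^2 - 42*n + 12) - 8*n^3 - 14*n^2 + 4*n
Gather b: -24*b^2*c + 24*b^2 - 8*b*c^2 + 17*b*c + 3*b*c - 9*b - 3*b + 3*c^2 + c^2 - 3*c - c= b^2*(24 - 24*c) + b*(-8*c^2 + 20*c - 12) + 4*c^2 - 4*c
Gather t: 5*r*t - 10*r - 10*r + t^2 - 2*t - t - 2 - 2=-20*r + t^2 + t*(5*r - 3) - 4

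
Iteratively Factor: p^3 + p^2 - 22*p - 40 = (p + 4)*(p^2 - 3*p - 10) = (p - 5)*(p + 4)*(p + 2)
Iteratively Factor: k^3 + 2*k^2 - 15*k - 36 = (k - 4)*(k^2 + 6*k + 9) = (k - 4)*(k + 3)*(k + 3)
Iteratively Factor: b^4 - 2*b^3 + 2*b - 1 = (b - 1)*(b^3 - b^2 - b + 1) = (b - 1)^2*(b^2 - 1) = (b - 1)^2*(b + 1)*(b - 1)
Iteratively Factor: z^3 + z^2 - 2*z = (z + 2)*(z^2 - z) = (z - 1)*(z + 2)*(z)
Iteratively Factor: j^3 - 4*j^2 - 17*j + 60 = (j - 5)*(j^2 + j - 12) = (j - 5)*(j - 3)*(j + 4)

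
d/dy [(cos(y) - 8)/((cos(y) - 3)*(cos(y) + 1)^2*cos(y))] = (3*cos(y)^3 - 37*cos(y)^2 + 56*cos(y) + 24)*sin(y)/((cos(y) - 3)^2*(cos(y) + 1)^3*cos(y)^2)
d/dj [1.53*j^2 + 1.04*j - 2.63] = 3.06*j + 1.04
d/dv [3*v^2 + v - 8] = 6*v + 1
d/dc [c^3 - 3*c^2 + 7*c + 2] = 3*c^2 - 6*c + 7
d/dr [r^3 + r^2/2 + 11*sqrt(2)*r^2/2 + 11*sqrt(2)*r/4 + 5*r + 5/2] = 3*r^2 + r + 11*sqrt(2)*r + 11*sqrt(2)/4 + 5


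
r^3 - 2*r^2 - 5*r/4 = r*(r - 5/2)*(r + 1/2)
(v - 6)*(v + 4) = v^2 - 2*v - 24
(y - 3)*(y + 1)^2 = y^3 - y^2 - 5*y - 3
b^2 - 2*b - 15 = (b - 5)*(b + 3)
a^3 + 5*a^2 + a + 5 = (a + 5)*(a - I)*(a + I)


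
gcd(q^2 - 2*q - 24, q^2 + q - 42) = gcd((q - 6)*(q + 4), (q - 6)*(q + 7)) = q - 6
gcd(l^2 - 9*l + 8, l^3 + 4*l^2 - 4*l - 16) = 1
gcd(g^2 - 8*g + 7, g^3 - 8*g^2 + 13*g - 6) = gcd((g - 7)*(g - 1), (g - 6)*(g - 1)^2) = g - 1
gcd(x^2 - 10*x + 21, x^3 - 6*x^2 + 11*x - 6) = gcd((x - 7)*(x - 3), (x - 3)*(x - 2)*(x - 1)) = x - 3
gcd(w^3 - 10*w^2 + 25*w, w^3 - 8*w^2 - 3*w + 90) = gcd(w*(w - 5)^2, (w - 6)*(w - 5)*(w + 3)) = w - 5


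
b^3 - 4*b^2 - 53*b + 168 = (b - 8)*(b - 3)*(b + 7)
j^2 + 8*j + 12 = (j + 2)*(j + 6)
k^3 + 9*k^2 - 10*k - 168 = (k - 4)*(k + 6)*(k + 7)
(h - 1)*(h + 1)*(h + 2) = h^3 + 2*h^2 - h - 2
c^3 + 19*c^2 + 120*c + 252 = (c + 6)^2*(c + 7)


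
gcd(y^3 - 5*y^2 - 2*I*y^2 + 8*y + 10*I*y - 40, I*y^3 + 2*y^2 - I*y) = 1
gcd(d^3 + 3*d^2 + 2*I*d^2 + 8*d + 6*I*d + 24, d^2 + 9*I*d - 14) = 1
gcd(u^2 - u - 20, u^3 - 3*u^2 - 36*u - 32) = u + 4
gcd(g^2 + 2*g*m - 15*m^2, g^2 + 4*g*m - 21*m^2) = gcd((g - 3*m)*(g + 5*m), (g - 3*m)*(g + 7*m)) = g - 3*m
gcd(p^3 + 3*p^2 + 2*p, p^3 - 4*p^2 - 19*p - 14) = p^2 + 3*p + 2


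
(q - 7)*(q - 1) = q^2 - 8*q + 7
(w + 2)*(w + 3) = w^2 + 5*w + 6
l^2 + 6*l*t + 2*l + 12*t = (l + 2)*(l + 6*t)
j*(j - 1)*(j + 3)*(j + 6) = j^4 + 8*j^3 + 9*j^2 - 18*j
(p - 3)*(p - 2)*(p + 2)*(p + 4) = p^4 + p^3 - 16*p^2 - 4*p + 48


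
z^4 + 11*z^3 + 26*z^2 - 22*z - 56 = (z + 4)*(z + 7)*(z - sqrt(2))*(z + sqrt(2))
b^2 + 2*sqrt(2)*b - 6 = (b - sqrt(2))*(b + 3*sqrt(2))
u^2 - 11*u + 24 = (u - 8)*(u - 3)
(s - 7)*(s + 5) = s^2 - 2*s - 35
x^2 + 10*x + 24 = (x + 4)*(x + 6)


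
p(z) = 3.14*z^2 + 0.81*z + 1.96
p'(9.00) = 57.33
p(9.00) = 263.59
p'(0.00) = 0.81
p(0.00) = 1.96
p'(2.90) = 19.02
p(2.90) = 30.72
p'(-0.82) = -4.34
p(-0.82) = 3.41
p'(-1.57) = -9.05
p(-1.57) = 8.43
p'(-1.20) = -6.73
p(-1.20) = 5.51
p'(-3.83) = -23.24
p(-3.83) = 44.92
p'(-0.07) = 0.37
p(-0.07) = 1.92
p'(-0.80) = -4.21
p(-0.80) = 3.32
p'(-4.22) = -25.69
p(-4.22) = 54.46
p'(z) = 6.28*z + 0.81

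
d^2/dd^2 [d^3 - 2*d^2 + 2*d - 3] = 6*d - 4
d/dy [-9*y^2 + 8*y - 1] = 8 - 18*y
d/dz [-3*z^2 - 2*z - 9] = -6*z - 2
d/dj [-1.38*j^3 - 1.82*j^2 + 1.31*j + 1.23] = -4.14*j^2 - 3.64*j + 1.31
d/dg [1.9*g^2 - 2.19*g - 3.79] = 3.8*g - 2.19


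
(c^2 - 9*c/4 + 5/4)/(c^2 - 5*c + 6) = (4*c^2 - 9*c + 5)/(4*(c^2 - 5*c + 6))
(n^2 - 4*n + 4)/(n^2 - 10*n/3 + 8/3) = 3*(n - 2)/(3*n - 4)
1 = 1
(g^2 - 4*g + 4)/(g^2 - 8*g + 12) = (g - 2)/(g - 6)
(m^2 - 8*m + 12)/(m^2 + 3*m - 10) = (m - 6)/(m + 5)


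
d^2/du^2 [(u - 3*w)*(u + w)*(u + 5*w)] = 6*u + 6*w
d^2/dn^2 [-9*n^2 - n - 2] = -18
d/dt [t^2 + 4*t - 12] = 2*t + 4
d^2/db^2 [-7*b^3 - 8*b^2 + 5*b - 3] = -42*b - 16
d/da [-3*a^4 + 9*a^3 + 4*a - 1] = -12*a^3 + 27*a^2 + 4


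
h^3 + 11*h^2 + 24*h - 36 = (h - 1)*(h + 6)^2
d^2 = d^2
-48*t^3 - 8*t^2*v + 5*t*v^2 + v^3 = (-3*t + v)*(4*t + v)^2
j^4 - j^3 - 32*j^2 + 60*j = j*(j - 5)*(j - 2)*(j + 6)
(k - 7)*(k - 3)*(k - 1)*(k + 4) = k^4 - 7*k^3 - 13*k^2 + 103*k - 84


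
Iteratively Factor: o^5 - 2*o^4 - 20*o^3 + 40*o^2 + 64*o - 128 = (o - 2)*(o^4 - 20*o^2 + 64) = (o - 2)*(o + 2)*(o^3 - 2*o^2 - 16*o + 32) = (o - 4)*(o - 2)*(o + 2)*(o^2 + 2*o - 8) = (o - 4)*(o - 2)^2*(o + 2)*(o + 4)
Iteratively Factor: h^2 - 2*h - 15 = (h + 3)*(h - 5)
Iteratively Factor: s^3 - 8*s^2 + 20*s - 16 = (s - 4)*(s^2 - 4*s + 4) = (s - 4)*(s - 2)*(s - 2)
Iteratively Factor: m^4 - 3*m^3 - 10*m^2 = (m - 5)*(m^3 + 2*m^2) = m*(m - 5)*(m^2 + 2*m) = m*(m - 5)*(m + 2)*(m)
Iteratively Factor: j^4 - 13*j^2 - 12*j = (j - 4)*(j^3 + 4*j^2 + 3*j) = (j - 4)*(j + 1)*(j^2 + 3*j) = (j - 4)*(j + 1)*(j + 3)*(j)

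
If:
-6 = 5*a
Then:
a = -6/5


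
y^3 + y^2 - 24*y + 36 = (y - 3)*(y - 2)*(y + 6)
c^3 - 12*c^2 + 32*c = c*(c - 8)*(c - 4)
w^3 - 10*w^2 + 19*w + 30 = (w - 6)*(w - 5)*(w + 1)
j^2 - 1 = (j - 1)*(j + 1)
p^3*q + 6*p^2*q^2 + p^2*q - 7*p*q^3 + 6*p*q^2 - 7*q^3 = (p - q)*(p + 7*q)*(p*q + q)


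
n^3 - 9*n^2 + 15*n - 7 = (n - 7)*(n - 1)^2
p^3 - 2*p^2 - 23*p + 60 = (p - 4)*(p - 3)*(p + 5)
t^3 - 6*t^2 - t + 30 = (t - 5)*(t - 3)*(t + 2)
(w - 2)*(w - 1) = w^2 - 3*w + 2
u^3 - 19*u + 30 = (u - 3)*(u - 2)*(u + 5)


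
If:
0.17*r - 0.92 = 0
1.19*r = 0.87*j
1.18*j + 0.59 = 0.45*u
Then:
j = 7.40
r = 5.41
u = 20.72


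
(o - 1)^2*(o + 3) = o^3 + o^2 - 5*o + 3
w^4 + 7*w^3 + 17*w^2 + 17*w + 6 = (w + 1)^2*(w + 2)*(w + 3)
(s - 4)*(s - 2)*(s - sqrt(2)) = s^3 - 6*s^2 - sqrt(2)*s^2 + 8*s + 6*sqrt(2)*s - 8*sqrt(2)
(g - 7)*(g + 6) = g^2 - g - 42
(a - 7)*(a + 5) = a^2 - 2*a - 35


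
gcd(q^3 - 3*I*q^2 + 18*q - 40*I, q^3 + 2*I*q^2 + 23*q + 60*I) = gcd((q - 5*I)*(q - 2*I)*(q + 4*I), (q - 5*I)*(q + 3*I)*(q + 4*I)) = q^2 - I*q + 20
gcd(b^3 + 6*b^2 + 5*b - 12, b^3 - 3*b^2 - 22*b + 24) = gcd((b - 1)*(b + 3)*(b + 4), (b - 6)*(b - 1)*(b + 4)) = b^2 + 3*b - 4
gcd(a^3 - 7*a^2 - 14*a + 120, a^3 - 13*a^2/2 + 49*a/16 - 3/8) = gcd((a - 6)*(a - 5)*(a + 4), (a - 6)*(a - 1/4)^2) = a - 6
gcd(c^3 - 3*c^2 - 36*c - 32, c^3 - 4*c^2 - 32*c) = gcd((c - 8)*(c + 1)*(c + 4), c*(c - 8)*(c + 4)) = c^2 - 4*c - 32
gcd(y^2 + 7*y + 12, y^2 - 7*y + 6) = 1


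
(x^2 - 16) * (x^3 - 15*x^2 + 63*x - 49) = x^5 - 15*x^4 + 47*x^3 + 191*x^2 - 1008*x + 784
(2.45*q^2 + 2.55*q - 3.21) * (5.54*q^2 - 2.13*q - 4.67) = 13.573*q^4 + 8.9085*q^3 - 34.6564*q^2 - 5.0712*q + 14.9907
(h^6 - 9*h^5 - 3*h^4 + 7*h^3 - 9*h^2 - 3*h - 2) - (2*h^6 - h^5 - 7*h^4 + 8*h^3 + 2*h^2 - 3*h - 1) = -h^6 - 8*h^5 + 4*h^4 - h^3 - 11*h^2 - 1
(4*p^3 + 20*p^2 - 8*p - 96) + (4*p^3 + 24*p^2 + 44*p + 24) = 8*p^3 + 44*p^2 + 36*p - 72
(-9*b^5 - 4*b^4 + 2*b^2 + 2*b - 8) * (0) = 0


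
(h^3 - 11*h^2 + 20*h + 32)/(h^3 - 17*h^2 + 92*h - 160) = (h + 1)/(h - 5)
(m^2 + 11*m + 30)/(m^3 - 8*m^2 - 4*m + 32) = (m^2 + 11*m + 30)/(m^3 - 8*m^2 - 4*m + 32)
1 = 1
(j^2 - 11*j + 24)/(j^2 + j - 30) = (j^2 - 11*j + 24)/(j^2 + j - 30)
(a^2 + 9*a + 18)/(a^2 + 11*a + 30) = (a + 3)/(a + 5)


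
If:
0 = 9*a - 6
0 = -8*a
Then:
No Solution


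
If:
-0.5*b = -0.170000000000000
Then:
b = 0.34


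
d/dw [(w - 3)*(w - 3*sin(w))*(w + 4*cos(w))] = (3 - w)*(w - 3*sin(w))*(4*sin(w) - 1) + (3 - w)*(w + 4*cos(w))*(3*cos(w) - 1) + (w - 3*sin(w))*(w + 4*cos(w))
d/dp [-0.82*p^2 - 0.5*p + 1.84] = -1.64*p - 0.5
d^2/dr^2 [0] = 0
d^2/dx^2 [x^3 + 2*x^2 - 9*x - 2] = 6*x + 4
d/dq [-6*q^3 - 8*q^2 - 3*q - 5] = -18*q^2 - 16*q - 3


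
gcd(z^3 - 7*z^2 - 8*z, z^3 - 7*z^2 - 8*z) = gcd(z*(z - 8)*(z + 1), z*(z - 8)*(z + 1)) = z^3 - 7*z^2 - 8*z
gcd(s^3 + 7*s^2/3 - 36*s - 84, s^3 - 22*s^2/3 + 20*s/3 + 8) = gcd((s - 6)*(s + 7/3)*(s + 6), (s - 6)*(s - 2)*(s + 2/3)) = s - 6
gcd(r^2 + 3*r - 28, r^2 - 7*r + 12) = r - 4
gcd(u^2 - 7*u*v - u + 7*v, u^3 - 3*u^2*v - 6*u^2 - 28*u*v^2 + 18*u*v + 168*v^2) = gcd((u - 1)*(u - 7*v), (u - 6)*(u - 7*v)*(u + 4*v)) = u - 7*v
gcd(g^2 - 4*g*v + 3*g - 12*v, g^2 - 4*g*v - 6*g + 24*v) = -g + 4*v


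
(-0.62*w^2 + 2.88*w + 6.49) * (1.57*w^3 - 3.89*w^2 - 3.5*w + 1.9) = -0.9734*w^5 + 6.9334*w^4 + 1.1561*w^3 - 36.5041*w^2 - 17.243*w + 12.331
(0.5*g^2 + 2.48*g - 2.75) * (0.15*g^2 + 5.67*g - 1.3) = 0.075*g^4 + 3.207*g^3 + 12.9991*g^2 - 18.8165*g + 3.575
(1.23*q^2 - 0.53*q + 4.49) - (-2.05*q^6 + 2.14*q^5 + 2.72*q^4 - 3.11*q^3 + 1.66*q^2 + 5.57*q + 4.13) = 2.05*q^6 - 2.14*q^5 - 2.72*q^4 + 3.11*q^3 - 0.43*q^2 - 6.1*q + 0.36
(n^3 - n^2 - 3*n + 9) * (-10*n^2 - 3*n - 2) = -10*n^5 + 7*n^4 + 31*n^3 - 79*n^2 - 21*n - 18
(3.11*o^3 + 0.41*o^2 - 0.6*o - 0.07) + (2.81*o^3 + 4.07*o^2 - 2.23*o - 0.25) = 5.92*o^3 + 4.48*o^2 - 2.83*o - 0.32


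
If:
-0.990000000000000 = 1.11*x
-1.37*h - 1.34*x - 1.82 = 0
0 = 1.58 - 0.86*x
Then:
No Solution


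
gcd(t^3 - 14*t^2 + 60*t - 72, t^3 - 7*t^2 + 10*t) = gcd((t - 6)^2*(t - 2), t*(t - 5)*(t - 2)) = t - 2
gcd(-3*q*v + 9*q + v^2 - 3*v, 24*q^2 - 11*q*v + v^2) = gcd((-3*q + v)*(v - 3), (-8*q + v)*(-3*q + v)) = 3*q - v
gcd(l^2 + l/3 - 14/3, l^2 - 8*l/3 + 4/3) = l - 2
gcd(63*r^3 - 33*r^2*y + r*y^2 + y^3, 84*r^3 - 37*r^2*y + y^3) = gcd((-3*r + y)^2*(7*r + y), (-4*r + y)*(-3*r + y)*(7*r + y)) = -21*r^2 + 4*r*y + y^2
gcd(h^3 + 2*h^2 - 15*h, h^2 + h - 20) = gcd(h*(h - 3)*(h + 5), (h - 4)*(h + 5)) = h + 5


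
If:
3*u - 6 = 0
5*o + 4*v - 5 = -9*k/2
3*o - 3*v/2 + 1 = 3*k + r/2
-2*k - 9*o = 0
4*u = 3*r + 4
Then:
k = -74/115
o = 148/1035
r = 4/3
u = 2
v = 1858/1035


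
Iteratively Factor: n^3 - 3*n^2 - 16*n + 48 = (n + 4)*(n^2 - 7*n + 12) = (n - 4)*(n + 4)*(n - 3)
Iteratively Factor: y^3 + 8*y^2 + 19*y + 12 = (y + 3)*(y^2 + 5*y + 4) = (y + 3)*(y + 4)*(y + 1)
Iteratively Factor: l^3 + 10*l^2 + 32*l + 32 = (l + 2)*(l^2 + 8*l + 16) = (l + 2)*(l + 4)*(l + 4)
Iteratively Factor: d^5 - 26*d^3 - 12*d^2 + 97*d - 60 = (d - 1)*(d^4 + d^3 - 25*d^2 - 37*d + 60) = (d - 1)^2*(d^3 + 2*d^2 - 23*d - 60) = (d - 1)^2*(d + 3)*(d^2 - d - 20) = (d - 1)^2*(d + 3)*(d + 4)*(d - 5)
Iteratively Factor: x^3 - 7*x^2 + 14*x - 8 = (x - 4)*(x^2 - 3*x + 2) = (x - 4)*(x - 2)*(x - 1)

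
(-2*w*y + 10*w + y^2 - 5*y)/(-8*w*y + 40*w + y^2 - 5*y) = (-2*w + y)/(-8*w + y)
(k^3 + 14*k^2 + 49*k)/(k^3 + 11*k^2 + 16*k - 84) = k*(k + 7)/(k^2 + 4*k - 12)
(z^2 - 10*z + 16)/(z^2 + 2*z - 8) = (z - 8)/(z + 4)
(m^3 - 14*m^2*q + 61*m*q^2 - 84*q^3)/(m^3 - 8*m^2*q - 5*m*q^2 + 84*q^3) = (m - 3*q)/(m + 3*q)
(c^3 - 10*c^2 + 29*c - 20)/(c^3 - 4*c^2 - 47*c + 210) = (c^2 - 5*c + 4)/(c^2 + c - 42)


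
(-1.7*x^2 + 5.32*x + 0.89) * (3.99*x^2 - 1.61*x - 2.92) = -6.783*x^4 + 23.9638*x^3 - 0.0501000000000014*x^2 - 16.9673*x - 2.5988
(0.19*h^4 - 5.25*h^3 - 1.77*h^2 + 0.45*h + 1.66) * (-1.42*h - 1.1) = -0.2698*h^5 + 7.246*h^4 + 8.2884*h^3 + 1.308*h^2 - 2.8522*h - 1.826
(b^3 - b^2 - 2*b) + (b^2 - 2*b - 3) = b^3 - 4*b - 3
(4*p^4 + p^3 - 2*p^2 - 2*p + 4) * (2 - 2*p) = -8*p^5 + 6*p^4 + 6*p^3 - 12*p + 8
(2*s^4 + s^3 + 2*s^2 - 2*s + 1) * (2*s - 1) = 4*s^5 + 3*s^3 - 6*s^2 + 4*s - 1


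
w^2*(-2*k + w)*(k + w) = -2*k^2*w^2 - k*w^3 + w^4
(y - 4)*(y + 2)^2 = y^3 - 12*y - 16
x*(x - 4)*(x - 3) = x^3 - 7*x^2 + 12*x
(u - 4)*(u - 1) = u^2 - 5*u + 4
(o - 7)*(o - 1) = o^2 - 8*o + 7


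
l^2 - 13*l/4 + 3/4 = (l - 3)*(l - 1/4)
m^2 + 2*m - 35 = (m - 5)*(m + 7)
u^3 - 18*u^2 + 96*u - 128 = (u - 8)^2*(u - 2)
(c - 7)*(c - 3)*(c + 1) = c^3 - 9*c^2 + 11*c + 21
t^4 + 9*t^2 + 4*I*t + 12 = (t - 3*I)*(t - I)*(t + 2*I)^2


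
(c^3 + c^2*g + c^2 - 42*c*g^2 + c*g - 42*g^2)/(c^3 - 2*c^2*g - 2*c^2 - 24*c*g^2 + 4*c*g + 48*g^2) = (c^2 + 7*c*g + c + 7*g)/(c^2 + 4*c*g - 2*c - 8*g)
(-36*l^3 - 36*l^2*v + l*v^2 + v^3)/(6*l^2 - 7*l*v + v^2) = (6*l^2 + 7*l*v + v^2)/(-l + v)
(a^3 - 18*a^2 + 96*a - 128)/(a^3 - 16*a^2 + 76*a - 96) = (a - 8)/(a - 6)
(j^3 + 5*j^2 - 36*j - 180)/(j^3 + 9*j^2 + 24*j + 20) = (j^2 - 36)/(j^2 + 4*j + 4)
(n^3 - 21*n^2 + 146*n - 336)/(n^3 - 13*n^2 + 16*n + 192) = (n^2 - 13*n + 42)/(n^2 - 5*n - 24)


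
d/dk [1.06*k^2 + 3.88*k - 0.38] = 2.12*k + 3.88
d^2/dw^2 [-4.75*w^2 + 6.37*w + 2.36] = -9.50000000000000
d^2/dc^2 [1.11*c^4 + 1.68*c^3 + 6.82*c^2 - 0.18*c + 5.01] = 13.32*c^2 + 10.08*c + 13.64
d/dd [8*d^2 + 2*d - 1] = 16*d + 2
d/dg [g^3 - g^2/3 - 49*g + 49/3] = 3*g^2 - 2*g/3 - 49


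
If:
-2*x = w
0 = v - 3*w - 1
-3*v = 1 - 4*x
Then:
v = -1/11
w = -4/11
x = 2/11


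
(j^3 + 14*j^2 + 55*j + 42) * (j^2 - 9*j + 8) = j^5 + 5*j^4 - 63*j^3 - 341*j^2 + 62*j + 336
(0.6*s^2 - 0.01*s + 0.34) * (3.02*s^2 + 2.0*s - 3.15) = 1.812*s^4 + 1.1698*s^3 - 0.8832*s^2 + 0.7115*s - 1.071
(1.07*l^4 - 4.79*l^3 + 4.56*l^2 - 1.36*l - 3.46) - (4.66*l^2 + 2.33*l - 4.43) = 1.07*l^4 - 4.79*l^3 - 0.100000000000001*l^2 - 3.69*l + 0.97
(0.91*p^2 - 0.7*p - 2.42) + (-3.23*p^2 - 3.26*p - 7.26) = -2.32*p^2 - 3.96*p - 9.68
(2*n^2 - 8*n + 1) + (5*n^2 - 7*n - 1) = 7*n^2 - 15*n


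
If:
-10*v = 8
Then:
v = -4/5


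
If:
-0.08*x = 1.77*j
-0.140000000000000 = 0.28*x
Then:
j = 0.02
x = -0.50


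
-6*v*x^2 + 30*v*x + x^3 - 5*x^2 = x*(-6*v + x)*(x - 5)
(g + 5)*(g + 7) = g^2 + 12*g + 35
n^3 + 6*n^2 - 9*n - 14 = (n - 2)*(n + 1)*(n + 7)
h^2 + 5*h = h*(h + 5)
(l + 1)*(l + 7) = l^2 + 8*l + 7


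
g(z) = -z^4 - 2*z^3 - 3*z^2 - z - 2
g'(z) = -4*z^3 - 6*z^2 - 6*z - 1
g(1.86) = -39.08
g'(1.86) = -58.66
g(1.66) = -28.67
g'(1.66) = -45.79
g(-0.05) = -1.96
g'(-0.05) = -0.71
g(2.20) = -63.44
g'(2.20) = -85.83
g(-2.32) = -19.82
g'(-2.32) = 30.57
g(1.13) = -11.48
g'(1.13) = -21.21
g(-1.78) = -8.48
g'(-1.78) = 13.23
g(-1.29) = -4.18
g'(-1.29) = 5.34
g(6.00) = -1844.00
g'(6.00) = -1117.00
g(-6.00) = -968.00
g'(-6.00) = 683.00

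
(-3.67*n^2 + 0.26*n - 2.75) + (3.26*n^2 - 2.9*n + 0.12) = -0.41*n^2 - 2.64*n - 2.63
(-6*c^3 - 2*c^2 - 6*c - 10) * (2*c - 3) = -12*c^4 + 14*c^3 - 6*c^2 - 2*c + 30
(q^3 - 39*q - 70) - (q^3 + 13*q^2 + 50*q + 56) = -13*q^2 - 89*q - 126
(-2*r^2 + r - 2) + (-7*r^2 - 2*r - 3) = -9*r^2 - r - 5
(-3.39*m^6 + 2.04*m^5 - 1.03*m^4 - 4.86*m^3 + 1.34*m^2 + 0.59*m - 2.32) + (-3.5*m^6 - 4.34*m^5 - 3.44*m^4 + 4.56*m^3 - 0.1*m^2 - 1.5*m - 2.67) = -6.89*m^6 - 2.3*m^5 - 4.47*m^4 - 0.300000000000001*m^3 + 1.24*m^2 - 0.91*m - 4.99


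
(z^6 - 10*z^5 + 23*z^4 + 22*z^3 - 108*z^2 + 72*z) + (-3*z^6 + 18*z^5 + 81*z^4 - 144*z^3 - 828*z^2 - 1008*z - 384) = -2*z^6 + 8*z^5 + 104*z^4 - 122*z^3 - 936*z^2 - 936*z - 384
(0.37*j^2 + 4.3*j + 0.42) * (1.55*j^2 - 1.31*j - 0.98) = 0.5735*j^4 + 6.1803*j^3 - 5.3446*j^2 - 4.7642*j - 0.4116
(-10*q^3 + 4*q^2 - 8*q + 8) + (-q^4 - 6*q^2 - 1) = -q^4 - 10*q^3 - 2*q^2 - 8*q + 7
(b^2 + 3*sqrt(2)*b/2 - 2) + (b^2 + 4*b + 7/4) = 2*b^2 + 3*sqrt(2)*b/2 + 4*b - 1/4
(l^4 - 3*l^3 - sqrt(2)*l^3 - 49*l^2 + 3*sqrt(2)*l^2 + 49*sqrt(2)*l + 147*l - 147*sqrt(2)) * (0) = 0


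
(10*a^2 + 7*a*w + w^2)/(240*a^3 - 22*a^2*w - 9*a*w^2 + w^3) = (2*a + w)/(48*a^2 - 14*a*w + w^2)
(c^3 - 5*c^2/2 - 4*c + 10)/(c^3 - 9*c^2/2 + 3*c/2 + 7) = (2*c^2 - c - 10)/(2*c^2 - 5*c - 7)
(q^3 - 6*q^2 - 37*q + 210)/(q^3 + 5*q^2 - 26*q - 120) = (q - 7)/(q + 4)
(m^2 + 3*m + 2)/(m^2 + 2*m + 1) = (m + 2)/(m + 1)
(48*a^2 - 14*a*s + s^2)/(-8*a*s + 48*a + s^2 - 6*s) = (-6*a + s)/(s - 6)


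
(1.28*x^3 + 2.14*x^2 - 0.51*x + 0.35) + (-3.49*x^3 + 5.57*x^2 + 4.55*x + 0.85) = -2.21*x^3 + 7.71*x^2 + 4.04*x + 1.2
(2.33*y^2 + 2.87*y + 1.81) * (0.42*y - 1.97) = 0.9786*y^3 - 3.3847*y^2 - 4.8937*y - 3.5657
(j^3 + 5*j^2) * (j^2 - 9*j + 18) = j^5 - 4*j^4 - 27*j^3 + 90*j^2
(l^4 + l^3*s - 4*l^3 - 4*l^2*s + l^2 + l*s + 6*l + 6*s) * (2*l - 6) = 2*l^5 + 2*l^4*s - 14*l^4 - 14*l^3*s + 26*l^3 + 26*l^2*s + 6*l^2 + 6*l*s - 36*l - 36*s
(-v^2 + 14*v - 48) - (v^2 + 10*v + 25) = -2*v^2 + 4*v - 73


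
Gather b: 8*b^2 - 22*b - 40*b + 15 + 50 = 8*b^2 - 62*b + 65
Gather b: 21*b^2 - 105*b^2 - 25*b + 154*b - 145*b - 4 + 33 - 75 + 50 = -84*b^2 - 16*b + 4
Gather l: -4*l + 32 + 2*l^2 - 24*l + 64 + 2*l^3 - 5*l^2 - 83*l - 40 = 2*l^3 - 3*l^2 - 111*l + 56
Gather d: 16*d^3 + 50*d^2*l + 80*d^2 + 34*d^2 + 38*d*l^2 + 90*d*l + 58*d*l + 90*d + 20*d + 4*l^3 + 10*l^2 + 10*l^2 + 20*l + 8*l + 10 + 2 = 16*d^3 + d^2*(50*l + 114) + d*(38*l^2 + 148*l + 110) + 4*l^3 + 20*l^2 + 28*l + 12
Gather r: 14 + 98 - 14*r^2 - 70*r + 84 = -14*r^2 - 70*r + 196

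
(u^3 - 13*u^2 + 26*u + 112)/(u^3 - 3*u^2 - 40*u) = (u^2 - 5*u - 14)/(u*(u + 5))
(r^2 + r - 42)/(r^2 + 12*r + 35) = (r - 6)/(r + 5)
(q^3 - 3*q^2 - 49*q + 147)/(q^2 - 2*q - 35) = (q^2 + 4*q - 21)/(q + 5)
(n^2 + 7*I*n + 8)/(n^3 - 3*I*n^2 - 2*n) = (n + 8*I)/(n*(n - 2*I))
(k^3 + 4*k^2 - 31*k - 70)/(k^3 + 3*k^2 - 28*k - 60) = (k + 7)/(k + 6)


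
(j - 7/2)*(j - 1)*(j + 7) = j^3 + 5*j^2/2 - 28*j + 49/2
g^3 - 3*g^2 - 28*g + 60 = (g - 6)*(g - 2)*(g + 5)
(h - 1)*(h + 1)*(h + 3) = h^3 + 3*h^2 - h - 3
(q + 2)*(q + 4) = q^2 + 6*q + 8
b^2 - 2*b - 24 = (b - 6)*(b + 4)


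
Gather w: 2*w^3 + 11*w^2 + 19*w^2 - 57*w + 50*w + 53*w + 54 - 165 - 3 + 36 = 2*w^3 + 30*w^2 + 46*w - 78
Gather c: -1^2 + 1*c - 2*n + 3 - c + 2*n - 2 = 0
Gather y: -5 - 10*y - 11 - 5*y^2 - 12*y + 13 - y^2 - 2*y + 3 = -6*y^2 - 24*y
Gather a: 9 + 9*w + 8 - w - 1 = 8*w + 16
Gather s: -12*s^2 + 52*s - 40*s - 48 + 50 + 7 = -12*s^2 + 12*s + 9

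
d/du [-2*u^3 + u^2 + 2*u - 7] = -6*u^2 + 2*u + 2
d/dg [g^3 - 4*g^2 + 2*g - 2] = 3*g^2 - 8*g + 2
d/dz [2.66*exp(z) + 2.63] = 2.66*exp(z)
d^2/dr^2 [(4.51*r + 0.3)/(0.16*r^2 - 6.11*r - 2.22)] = ((55.0162 - 4.3296*r)*(-0.16*r^2 + 6.11*r + 2.22) - (0.32*r - 6.11)*(0.64*r - 12.22)*(4.51*r + 0.3))/(-0.16*r^2 + 6.11*r + 2.22)^3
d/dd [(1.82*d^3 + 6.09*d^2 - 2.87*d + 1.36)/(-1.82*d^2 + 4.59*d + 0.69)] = (-3.3124*d^4 + 16.7076*d^3 + 26.4971*d^2 + 13.3546*d - 8.2227)/(3.3124*d^4 - 16.7076*d^3 + 18.5565*d^2 + 6.3342*d + 0.4761)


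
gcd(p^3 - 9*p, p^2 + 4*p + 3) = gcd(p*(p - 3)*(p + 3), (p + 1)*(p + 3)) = p + 3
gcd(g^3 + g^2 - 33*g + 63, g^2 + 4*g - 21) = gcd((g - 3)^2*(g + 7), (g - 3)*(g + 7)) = g^2 + 4*g - 21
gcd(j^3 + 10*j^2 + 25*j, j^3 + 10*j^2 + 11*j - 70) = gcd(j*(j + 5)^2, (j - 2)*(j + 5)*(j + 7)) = j + 5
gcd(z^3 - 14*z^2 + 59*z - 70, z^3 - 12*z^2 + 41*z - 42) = z^2 - 9*z + 14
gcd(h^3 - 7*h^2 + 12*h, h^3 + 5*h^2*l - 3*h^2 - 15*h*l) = h^2 - 3*h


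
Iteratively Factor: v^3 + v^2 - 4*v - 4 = (v + 2)*(v^2 - v - 2) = (v - 2)*(v + 2)*(v + 1)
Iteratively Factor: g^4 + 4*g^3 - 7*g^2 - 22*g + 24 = (g - 1)*(g^3 + 5*g^2 - 2*g - 24) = (g - 2)*(g - 1)*(g^2 + 7*g + 12) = (g - 2)*(g - 1)*(g + 4)*(g + 3)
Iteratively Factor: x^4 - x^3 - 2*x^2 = (x)*(x^3 - x^2 - 2*x) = x*(x + 1)*(x^2 - 2*x) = x^2*(x + 1)*(x - 2)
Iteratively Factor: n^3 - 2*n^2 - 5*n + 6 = (n + 2)*(n^2 - 4*n + 3) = (n - 1)*(n + 2)*(n - 3)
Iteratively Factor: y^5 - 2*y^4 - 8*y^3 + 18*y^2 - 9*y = (y - 1)*(y^4 - y^3 - 9*y^2 + 9*y) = (y - 1)^2*(y^3 - 9*y) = y*(y - 1)^2*(y^2 - 9) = y*(y - 3)*(y - 1)^2*(y + 3)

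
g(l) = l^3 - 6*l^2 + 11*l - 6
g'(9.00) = 146.00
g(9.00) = 336.00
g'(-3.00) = 74.00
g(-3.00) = -120.00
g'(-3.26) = 82.00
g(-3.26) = -140.27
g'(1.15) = 1.17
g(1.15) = 0.24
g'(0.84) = 3.04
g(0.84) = -0.40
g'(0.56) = 5.22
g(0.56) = -1.55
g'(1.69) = -0.71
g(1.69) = 0.28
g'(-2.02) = 47.48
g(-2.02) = -60.94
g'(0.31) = 7.57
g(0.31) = -3.14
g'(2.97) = 1.82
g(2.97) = -0.06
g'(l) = 3*l^2 - 12*l + 11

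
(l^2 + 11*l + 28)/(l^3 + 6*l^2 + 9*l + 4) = (l + 7)/(l^2 + 2*l + 1)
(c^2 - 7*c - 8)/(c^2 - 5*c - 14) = (-c^2 + 7*c + 8)/(-c^2 + 5*c + 14)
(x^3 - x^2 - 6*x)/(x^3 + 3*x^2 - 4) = x*(x - 3)/(x^2 + x - 2)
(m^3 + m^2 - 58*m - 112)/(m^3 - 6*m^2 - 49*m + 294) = (m^2 - 6*m - 16)/(m^2 - 13*m + 42)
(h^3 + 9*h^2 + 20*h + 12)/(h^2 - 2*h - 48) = (h^2 + 3*h + 2)/(h - 8)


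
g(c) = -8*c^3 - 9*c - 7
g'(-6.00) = -873.00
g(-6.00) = 1775.00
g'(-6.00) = -873.00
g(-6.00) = 1775.00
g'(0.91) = -28.87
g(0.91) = -21.22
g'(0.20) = -9.96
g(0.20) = -8.86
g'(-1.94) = -99.33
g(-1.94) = 68.87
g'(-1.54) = -65.92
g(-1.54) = 36.08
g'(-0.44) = -13.65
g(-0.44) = -2.36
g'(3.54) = -309.76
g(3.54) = -393.75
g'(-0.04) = -9.04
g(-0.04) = -6.64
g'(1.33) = -51.45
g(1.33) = -37.79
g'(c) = -24*c^2 - 9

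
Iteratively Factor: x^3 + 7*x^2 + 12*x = (x + 3)*(x^2 + 4*x) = (x + 3)*(x + 4)*(x)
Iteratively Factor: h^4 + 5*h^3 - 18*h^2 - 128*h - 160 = (h + 4)*(h^3 + h^2 - 22*h - 40) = (h + 4)^2*(h^2 - 3*h - 10) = (h + 2)*(h + 4)^2*(h - 5)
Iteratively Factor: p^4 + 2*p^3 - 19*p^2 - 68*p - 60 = (p + 3)*(p^3 - p^2 - 16*p - 20) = (p + 2)*(p + 3)*(p^2 - 3*p - 10) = (p - 5)*(p + 2)*(p + 3)*(p + 2)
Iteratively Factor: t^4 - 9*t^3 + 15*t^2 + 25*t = (t - 5)*(t^3 - 4*t^2 - 5*t) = (t - 5)^2*(t^2 + t) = (t - 5)^2*(t + 1)*(t)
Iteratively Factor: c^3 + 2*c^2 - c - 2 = (c + 1)*(c^2 + c - 2) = (c - 1)*(c + 1)*(c + 2)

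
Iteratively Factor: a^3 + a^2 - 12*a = (a)*(a^2 + a - 12) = a*(a + 4)*(a - 3)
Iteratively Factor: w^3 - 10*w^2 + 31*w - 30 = (w - 5)*(w^2 - 5*w + 6) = (w - 5)*(w - 3)*(w - 2)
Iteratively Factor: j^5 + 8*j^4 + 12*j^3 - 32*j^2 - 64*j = (j + 2)*(j^4 + 6*j^3 - 32*j) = (j + 2)*(j + 4)*(j^3 + 2*j^2 - 8*j) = j*(j + 2)*(j + 4)*(j^2 + 2*j - 8) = j*(j + 2)*(j + 4)^2*(j - 2)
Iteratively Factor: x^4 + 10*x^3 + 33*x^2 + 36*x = (x + 4)*(x^3 + 6*x^2 + 9*x) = (x + 3)*(x + 4)*(x^2 + 3*x) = (x + 3)^2*(x + 4)*(x)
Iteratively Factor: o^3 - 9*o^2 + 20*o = (o - 4)*(o^2 - 5*o) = (o - 5)*(o - 4)*(o)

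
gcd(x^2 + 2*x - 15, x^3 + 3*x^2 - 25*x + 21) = x - 3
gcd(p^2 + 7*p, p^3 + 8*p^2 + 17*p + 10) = 1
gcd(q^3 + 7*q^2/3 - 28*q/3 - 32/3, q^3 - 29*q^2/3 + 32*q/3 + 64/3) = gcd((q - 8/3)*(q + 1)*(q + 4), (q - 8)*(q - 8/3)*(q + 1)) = q^2 - 5*q/3 - 8/3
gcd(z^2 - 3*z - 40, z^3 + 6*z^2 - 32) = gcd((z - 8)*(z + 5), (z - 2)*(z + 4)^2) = 1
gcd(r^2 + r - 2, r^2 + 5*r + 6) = r + 2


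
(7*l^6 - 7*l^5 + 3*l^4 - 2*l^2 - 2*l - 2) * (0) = 0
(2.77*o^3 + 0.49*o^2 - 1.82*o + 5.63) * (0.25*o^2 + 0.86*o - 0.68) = 0.6925*o^5 + 2.5047*o^4 - 1.9172*o^3 - 0.4909*o^2 + 6.0794*o - 3.8284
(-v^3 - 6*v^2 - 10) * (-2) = 2*v^3 + 12*v^2 + 20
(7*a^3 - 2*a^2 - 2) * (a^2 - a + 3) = 7*a^5 - 9*a^4 + 23*a^3 - 8*a^2 + 2*a - 6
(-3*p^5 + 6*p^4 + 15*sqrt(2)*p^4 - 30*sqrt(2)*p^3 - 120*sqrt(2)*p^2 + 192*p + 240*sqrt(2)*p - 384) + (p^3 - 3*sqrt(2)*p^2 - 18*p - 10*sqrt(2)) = -3*p^5 + 6*p^4 + 15*sqrt(2)*p^4 - 30*sqrt(2)*p^3 + p^3 - 123*sqrt(2)*p^2 + 174*p + 240*sqrt(2)*p - 384 - 10*sqrt(2)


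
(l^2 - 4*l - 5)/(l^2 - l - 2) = (l - 5)/(l - 2)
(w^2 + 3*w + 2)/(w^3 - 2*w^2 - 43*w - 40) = (w + 2)/(w^2 - 3*w - 40)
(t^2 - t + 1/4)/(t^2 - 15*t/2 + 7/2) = (t - 1/2)/(t - 7)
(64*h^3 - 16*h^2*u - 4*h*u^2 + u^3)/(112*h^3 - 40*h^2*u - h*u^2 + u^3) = (4*h + u)/(7*h + u)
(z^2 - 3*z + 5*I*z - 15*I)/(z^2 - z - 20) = (z^2 + z*(-3 + 5*I) - 15*I)/(z^2 - z - 20)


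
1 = 1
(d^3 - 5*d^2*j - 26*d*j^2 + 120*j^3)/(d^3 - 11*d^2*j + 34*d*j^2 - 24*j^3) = (d + 5*j)/(d - j)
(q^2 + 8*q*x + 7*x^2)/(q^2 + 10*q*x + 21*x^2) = (q + x)/(q + 3*x)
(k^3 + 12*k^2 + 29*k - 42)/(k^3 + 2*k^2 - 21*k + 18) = (k + 7)/(k - 3)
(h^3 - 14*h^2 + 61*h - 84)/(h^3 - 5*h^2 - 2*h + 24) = (h - 7)/(h + 2)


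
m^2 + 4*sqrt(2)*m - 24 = (m - 2*sqrt(2))*(m + 6*sqrt(2))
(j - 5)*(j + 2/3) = j^2 - 13*j/3 - 10/3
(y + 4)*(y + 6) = y^2 + 10*y + 24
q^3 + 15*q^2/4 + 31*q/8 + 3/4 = (q + 1/4)*(q + 3/2)*(q + 2)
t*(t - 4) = t^2 - 4*t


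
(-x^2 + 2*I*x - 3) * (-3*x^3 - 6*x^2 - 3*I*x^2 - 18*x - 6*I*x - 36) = 3*x^5 + 6*x^4 - 3*I*x^4 + 33*x^3 - 6*I*x^3 + 66*x^2 - 27*I*x^2 + 54*x - 54*I*x + 108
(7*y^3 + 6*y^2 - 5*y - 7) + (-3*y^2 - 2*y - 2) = 7*y^3 + 3*y^2 - 7*y - 9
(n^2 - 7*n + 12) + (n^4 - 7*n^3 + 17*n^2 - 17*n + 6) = n^4 - 7*n^3 + 18*n^2 - 24*n + 18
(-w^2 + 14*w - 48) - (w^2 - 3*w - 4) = -2*w^2 + 17*w - 44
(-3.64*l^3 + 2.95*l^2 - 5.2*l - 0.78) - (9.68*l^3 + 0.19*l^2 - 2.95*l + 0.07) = -13.32*l^3 + 2.76*l^2 - 2.25*l - 0.85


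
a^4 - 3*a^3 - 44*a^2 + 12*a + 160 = (a - 8)*(a - 2)*(a + 2)*(a + 5)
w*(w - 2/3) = w^2 - 2*w/3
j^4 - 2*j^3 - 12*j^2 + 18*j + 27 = (j - 3)^2*(j + 1)*(j + 3)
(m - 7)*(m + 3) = m^2 - 4*m - 21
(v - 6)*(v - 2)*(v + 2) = v^3 - 6*v^2 - 4*v + 24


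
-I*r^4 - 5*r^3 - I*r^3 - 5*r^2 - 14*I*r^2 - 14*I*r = r*(r - 7*I)*(r + 2*I)*(-I*r - I)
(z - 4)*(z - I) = z^2 - 4*z - I*z + 4*I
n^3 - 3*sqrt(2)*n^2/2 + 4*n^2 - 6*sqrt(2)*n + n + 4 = (n + 4)*(n - sqrt(2))*(n - sqrt(2)/2)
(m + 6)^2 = m^2 + 12*m + 36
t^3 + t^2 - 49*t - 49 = (t - 7)*(t + 1)*(t + 7)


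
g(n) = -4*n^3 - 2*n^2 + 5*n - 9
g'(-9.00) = -931.00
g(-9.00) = 2700.00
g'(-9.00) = -931.00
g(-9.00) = 2700.00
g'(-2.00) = -35.00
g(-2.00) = 5.00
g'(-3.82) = -154.83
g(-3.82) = 165.69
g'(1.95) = -48.43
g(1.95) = -36.51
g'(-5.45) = -329.63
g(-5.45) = 551.86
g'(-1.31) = -10.35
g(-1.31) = -9.99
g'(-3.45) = -124.03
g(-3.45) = 114.20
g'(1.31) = -20.83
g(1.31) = -14.87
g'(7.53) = -705.53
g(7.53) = -1792.58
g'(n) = -12*n^2 - 4*n + 5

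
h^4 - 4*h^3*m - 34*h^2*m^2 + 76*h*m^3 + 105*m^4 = (h - 7*m)*(h - 3*m)*(h + m)*(h + 5*m)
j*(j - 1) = j^2 - j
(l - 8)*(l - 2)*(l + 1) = l^3 - 9*l^2 + 6*l + 16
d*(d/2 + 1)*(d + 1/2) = d^3/2 + 5*d^2/4 + d/2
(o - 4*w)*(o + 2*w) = o^2 - 2*o*w - 8*w^2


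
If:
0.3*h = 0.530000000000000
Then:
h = 1.77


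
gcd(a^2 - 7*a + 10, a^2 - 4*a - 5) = a - 5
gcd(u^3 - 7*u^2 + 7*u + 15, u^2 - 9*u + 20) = u - 5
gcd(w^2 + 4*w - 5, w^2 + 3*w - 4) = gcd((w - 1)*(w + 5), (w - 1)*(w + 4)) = w - 1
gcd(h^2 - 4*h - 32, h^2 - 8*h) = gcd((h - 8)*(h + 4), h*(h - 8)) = h - 8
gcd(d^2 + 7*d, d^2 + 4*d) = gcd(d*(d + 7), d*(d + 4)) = d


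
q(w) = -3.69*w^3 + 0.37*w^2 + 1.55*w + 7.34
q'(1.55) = -23.90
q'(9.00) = -888.46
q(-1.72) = 24.54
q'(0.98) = -8.36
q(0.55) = 7.69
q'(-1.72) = -32.47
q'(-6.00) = -401.41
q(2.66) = -55.37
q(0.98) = 5.74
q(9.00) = -2638.75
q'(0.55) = -1.39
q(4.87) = -402.54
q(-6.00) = 808.40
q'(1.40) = -19.11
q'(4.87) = -257.39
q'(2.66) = -74.81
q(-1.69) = 23.59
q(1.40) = 0.11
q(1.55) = -3.11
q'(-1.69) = -31.32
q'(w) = -11.07*w^2 + 0.74*w + 1.55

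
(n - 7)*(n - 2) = n^2 - 9*n + 14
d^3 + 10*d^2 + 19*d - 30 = (d - 1)*(d + 5)*(d + 6)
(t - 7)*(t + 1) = t^2 - 6*t - 7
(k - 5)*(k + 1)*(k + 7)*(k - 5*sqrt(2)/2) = k^4 - 5*sqrt(2)*k^3/2 + 3*k^3 - 33*k^2 - 15*sqrt(2)*k^2/2 - 35*k + 165*sqrt(2)*k/2 + 175*sqrt(2)/2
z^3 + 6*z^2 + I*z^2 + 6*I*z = z*(z + 6)*(z + I)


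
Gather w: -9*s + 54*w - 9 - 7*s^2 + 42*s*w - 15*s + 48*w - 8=-7*s^2 - 24*s + w*(42*s + 102) - 17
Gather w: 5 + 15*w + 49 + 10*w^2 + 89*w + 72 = 10*w^2 + 104*w + 126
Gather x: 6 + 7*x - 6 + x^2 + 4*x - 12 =x^2 + 11*x - 12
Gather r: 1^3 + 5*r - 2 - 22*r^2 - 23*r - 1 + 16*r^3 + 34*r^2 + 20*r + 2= 16*r^3 + 12*r^2 + 2*r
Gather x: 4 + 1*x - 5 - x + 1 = 0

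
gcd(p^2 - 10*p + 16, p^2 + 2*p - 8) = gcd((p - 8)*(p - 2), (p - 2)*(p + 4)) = p - 2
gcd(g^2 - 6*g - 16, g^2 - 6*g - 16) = g^2 - 6*g - 16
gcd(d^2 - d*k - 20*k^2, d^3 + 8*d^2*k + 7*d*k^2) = 1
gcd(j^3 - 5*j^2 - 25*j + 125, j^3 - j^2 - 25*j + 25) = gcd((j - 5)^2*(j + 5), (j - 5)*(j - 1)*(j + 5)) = j^2 - 25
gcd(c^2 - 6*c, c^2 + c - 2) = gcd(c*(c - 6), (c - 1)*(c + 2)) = 1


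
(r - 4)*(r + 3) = r^2 - r - 12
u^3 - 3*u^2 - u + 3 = (u - 3)*(u - 1)*(u + 1)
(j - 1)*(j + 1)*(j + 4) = j^3 + 4*j^2 - j - 4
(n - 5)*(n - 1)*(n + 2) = n^3 - 4*n^2 - 7*n + 10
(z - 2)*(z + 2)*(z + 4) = z^3 + 4*z^2 - 4*z - 16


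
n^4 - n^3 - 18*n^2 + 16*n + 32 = (n - 4)*(n - 2)*(n + 1)*(n + 4)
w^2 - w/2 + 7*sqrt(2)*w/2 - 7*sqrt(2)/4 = (w - 1/2)*(w + 7*sqrt(2)/2)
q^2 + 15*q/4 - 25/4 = (q - 5/4)*(q + 5)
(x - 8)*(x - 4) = x^2 - 12*x + 32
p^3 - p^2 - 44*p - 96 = (p - 8)*(p + 3)*(p + 4)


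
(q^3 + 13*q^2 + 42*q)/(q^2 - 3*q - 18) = q*(q^2 + 13*q + 42)/(q^2 - 3*q - 18)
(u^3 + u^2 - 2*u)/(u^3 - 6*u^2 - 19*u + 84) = u*(u^2 + u - 2)/(u^3 - 6*u^2 - 19*u + 84)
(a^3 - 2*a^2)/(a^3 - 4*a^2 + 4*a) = a/(a - 2)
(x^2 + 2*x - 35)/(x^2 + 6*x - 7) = (x - 5)/(x - 1)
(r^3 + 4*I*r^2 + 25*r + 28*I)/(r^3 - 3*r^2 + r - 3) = (r^2 + 3*I*r + 28)/(r^2 - r*(3 + I) + 3*I)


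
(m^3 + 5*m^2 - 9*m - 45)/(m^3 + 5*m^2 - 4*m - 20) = (m^2 - 9)/(m^2 - 4)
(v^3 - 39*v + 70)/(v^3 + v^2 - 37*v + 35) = (v - 2)/(v - 1)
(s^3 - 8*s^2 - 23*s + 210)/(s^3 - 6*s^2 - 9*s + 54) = (s^2 - 2*s - 35)/(s^2 - 9)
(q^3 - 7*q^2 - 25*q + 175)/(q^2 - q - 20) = (q^2 - 2*q - 35)/(q + 4)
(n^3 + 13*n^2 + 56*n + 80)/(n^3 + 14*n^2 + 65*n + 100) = (n + 4)/(n + 5)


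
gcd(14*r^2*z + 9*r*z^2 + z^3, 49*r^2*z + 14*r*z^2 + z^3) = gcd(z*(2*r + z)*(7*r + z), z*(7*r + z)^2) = 7*r*z + z^2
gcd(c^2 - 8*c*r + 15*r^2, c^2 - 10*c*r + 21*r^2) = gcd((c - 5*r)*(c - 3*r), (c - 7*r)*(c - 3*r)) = -c + 3*r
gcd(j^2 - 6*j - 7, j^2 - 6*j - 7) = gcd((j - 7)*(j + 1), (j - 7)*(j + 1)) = j^2 - 6*j - 7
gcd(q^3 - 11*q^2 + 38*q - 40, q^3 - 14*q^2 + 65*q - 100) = q^2 - 9*q + 20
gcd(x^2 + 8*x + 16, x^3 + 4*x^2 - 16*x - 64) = x^2 + 8*x + 16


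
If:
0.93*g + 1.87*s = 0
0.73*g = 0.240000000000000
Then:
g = 0.33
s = -0.16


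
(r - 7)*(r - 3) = r^2 - 10*r + 21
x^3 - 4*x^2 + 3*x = x*(x - 3)*(x - 1)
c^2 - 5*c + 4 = (c - 4)*(c - 1)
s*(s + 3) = s^2 + 3*s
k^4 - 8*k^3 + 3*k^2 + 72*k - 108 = (k - 6)*(k - 3)*(k - 2)*(k + 3)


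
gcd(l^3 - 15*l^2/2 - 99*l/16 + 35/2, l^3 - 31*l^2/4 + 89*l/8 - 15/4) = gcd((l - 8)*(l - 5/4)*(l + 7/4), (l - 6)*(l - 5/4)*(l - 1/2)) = l - 5/4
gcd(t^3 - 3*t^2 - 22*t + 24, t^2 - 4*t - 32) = t + 4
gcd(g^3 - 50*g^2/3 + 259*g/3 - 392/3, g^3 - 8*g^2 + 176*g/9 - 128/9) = g - 8/3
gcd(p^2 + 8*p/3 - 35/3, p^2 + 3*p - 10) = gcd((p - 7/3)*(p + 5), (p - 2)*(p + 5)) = p + 5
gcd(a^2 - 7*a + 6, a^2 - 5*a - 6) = a - 6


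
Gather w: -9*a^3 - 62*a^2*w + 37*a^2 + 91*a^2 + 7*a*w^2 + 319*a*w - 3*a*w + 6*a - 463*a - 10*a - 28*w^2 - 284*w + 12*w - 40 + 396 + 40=-9*a^3 + 128*a^2 - 467*a + w^2*(7*a - 28) + w*(-62*a^2 + 316*a - 272) + 396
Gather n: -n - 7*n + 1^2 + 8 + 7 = 16 - 8*n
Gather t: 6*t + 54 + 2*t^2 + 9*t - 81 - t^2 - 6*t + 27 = t^2 + 9*t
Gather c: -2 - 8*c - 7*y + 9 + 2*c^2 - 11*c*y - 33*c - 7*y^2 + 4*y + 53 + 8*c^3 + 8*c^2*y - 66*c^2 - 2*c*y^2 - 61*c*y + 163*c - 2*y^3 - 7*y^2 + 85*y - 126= 8*c^3 + c^2*(8*y - 64) + c*(-2*y^2 - 72*y + 122) - 2*y^3 - 14*y^2 + 82*y - 66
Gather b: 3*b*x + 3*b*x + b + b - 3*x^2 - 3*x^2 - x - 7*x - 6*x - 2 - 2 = b*(6*x + 2) - 6*x^2 - 14*x - 4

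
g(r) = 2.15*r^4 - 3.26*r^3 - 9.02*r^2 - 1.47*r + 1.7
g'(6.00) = 1395.81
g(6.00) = 1750.40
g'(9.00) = 5313.39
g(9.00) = 10987.46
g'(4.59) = 541.32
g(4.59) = 443.98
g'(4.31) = 427.65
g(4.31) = 308.71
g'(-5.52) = -1646.38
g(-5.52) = 2279.45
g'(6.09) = 1468.40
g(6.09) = 1879.27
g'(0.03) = -2.02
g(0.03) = 1.65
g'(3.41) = 164.30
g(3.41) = 53.24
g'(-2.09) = -85.00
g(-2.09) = 36.16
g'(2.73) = 51.37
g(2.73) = -16.44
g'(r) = 8.6*r^3 - 9.78*r^2 - 18.04*r - 1.47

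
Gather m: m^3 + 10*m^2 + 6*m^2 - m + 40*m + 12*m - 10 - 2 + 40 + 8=m^3 + 16*m^2 + 51*m + 36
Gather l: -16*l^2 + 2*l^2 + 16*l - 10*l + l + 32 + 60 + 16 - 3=-14*l^2 + 7*l + 105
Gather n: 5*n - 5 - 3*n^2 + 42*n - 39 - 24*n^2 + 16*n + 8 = -27*n^2 + 63*n - 36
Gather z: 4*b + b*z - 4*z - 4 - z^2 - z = 4*b - z^2 + z*(b - 5) - 4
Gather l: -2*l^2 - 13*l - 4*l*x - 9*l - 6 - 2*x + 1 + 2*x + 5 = -2*l^2 + l*(-4*x - 22)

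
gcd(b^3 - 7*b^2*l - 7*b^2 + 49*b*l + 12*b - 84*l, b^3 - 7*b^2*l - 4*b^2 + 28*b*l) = b^2 - 7*b*l - 4*b + 28*l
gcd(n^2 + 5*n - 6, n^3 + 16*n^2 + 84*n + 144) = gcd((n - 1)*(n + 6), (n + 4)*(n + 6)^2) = n + 6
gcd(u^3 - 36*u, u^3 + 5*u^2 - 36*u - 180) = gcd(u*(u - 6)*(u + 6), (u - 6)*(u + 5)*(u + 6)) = u^2 - 36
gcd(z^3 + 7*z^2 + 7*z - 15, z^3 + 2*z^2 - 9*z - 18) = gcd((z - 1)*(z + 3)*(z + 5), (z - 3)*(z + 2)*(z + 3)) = z + 3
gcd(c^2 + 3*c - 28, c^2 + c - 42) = c + 7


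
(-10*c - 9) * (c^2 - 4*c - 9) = -10*c^3 + 31*c^2 + 126*c + 81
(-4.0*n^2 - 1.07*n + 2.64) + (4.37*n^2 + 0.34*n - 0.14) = 0.37*n^2 - 0.73*n + 2.5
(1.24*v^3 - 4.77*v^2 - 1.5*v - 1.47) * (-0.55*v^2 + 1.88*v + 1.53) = -0.682*v^5 + 4.9547*v^4 - 6.2454*v^3 - 9.3096*v^2 - 5.0586*v - 2.2491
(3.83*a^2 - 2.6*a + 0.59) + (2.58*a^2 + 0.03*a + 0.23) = 6.41*a^2 - 2.57*a + 0.82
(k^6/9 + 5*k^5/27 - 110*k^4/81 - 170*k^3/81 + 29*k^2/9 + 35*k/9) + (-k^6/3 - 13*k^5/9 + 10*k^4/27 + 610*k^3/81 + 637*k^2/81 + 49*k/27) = -2*k^6/9 - 34*k^5/27 - 80*k^4/81 + 440*k^3/81 + 898*k^2/81 + 154*k/27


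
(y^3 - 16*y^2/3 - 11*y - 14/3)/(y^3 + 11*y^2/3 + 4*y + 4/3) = (y - 7)/(y + 2)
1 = 1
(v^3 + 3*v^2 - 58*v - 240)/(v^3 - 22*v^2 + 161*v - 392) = (v^2 + 11*v + 30)/(v^2 - 14*v + 49)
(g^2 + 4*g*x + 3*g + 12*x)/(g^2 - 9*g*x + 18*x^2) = (g^2 + 4*g*x + 3*g + 12*x)/(g^2 - 9*g*x + 18*x^2)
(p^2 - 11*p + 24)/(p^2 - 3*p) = (p - 8)/p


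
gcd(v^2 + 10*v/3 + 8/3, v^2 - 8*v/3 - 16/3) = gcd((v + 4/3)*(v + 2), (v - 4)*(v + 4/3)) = v + 4/3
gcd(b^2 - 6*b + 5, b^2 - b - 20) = b - 5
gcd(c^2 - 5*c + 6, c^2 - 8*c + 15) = c - 3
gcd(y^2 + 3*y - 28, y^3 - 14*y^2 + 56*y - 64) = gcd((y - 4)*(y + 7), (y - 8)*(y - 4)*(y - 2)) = y - 4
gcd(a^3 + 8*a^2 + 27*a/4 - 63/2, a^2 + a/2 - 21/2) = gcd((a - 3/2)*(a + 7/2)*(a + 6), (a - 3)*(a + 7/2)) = a + 7/2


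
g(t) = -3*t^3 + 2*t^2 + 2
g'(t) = -9*t^2 + 4*t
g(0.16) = 2.04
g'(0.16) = 0.41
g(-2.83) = 86.01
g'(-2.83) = -83.40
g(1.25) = -0.73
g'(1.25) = -9.06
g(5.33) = -395.44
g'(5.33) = -234.36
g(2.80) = -48.18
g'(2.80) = -59.36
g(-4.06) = 235.74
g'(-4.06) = -164.59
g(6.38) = -695.67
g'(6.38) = -340.82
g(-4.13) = 247.45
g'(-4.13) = -170.03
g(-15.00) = 10577.00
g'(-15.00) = -2085.00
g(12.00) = -4894.00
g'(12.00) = -1248.00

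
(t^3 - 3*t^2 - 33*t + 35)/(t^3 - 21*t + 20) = (t - 7)/(t - 4)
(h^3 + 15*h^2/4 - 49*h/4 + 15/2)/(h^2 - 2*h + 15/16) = 4*(h^2 + 5*h - 6)/(4*h - 3)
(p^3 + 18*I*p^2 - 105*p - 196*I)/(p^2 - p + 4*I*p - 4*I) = (p^2 + 14*I*p - 49)/(p - 1)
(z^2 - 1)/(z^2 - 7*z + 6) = (z + 1)/(z - 6)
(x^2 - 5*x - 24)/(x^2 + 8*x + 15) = (x - 8)/(x + 5)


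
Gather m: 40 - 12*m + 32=72 - 12*m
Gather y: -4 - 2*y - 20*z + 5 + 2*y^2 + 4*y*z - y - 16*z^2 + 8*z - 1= 2*y^2 + y*(4*z - 3) - 16*z^2 - 12*z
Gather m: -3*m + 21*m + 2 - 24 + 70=18*m + 48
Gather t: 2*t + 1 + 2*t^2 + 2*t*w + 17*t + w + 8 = 2*t^2 + t*(2*w + 19) + w + 9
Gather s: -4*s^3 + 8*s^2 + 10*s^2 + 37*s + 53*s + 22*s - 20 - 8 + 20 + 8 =-4*s^3 + 18*s^2 + 112*s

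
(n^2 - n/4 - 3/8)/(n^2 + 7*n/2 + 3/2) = (n - 3/4)/(n + 3)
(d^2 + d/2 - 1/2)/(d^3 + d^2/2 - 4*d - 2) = (2*d^2 + d - 1)/(2*d^3 + d^2 - 8*d - 4)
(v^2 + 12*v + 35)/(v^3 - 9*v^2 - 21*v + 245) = (v + 7)/(v^2 - 14*v + 49)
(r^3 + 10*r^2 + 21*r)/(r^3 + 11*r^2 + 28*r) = (r + 3)/(r + 4)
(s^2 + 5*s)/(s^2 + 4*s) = (s + 5)/(s + 4)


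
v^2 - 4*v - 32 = (v - 8)*(v + 4)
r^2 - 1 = (r - 1)*(r + 1)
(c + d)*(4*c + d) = 4*c^2 + 5*c*d + d^2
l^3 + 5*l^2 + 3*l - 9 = (l - 1)*(l + 3)^2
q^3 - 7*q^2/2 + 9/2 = (q - 3)*(q - 3/2)*(q + 1)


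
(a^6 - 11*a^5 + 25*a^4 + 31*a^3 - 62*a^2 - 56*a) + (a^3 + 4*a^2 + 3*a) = a^6 - 11*a^5 + 25*a^4 + 32*a^3 - 58*a^2 - 53*a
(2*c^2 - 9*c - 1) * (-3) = -6*c^2 + 27*c + 3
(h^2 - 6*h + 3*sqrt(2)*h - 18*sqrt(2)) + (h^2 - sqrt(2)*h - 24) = 2*h^2 - 6*h + 2*sqrt(2)*h - 18*sqrt(2) - 24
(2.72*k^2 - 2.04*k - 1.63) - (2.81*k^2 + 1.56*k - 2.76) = -0.0899999999999999*k^2 - 3.6*k + 1.13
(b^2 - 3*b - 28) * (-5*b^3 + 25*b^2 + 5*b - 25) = -5*b^5 + 40*b^4 + 70*b^3 - 740*b^2 - 65*b + 700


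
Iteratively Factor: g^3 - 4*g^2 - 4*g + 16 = (g + 2)*(g^2 - 6*g + 8) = (g - 2)*(g + 2)*(g - 4)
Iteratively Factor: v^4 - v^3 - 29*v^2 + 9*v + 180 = (v + 3)*(v^3 - 4*v^2 - 17*v + 60) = (v - 3)*(v + 3)*(v^2 - v - 20) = (v - 3)*(v + 3)*(v + 4)*(v - 5)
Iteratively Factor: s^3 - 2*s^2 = (s)*(s^2 - 2*s) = s*(s - 2)*(s)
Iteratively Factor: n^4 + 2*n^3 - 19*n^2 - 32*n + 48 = (n + 4)*(n^3 - 2*n^2 - 11*n + 12) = (n + 3)*(n + 4)*(n^2 - 5*n + 4) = (n - 1)*(n + 3)*(n + 4)*(n - 4)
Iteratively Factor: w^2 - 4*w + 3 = (w - 3)*(w - 1)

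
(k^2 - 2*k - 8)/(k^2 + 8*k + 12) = (k - 4)/(k + 6)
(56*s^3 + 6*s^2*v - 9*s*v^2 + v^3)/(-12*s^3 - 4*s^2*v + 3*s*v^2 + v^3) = (-28*s^2 + 11*s*v - v^2)/(6*s^2 - s*v - v^2)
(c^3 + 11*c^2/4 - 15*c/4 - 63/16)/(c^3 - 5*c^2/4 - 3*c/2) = (c^2 + 2*c - 21/4)/(c*(c - 2))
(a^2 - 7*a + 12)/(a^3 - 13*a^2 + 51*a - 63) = (a - 4)/(a^2 - 10*a + 21)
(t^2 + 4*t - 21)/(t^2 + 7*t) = (t - 3)/t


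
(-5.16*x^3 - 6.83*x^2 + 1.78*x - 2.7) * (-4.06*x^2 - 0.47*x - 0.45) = 20.9496*x^5 + 30.155*x^4 - 1.6947*x^3 + 13.1989*x^2 + 0.468*x + 1.215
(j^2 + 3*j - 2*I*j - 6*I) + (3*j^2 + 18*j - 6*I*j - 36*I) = 4*j^2 + 21*j - 8*I*j - 42*I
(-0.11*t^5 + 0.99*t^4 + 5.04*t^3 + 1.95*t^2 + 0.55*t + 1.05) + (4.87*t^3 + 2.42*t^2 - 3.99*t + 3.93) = -0.11*t^5 + 0.99*t^4 + 9.91*t^3 + 4.37*t^2 - 3.44*t + 4.98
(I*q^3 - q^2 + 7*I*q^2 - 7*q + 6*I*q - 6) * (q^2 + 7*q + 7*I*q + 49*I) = I*q^5 - 8*q^4 + 14*I*q^4 - 112*q^3 + 48*I*q^3 - 440*q^2 - 56*I*q^2 - 336*q - 385*I*q - 294*I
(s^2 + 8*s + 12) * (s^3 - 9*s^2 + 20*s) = s^5 - s^4 - 40*s^3 + 52*s^2 + 240*s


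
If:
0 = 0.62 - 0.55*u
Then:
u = 1.13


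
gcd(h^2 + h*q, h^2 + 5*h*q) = h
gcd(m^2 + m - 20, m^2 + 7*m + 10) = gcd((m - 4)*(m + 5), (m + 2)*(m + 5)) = m + 5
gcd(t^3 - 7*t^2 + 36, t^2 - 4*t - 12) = t^2 - 4*t - 12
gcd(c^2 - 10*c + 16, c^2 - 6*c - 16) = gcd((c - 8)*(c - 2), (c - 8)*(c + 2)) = c - 8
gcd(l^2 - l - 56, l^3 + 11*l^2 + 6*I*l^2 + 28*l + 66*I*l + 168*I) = l + 7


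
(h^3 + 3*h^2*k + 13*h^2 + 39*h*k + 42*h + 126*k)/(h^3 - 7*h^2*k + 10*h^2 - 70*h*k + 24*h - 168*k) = (h^2 + 3*h*k + 7*h + 21*k)/(h^2 - 7*h*k + 4*h - 28*k)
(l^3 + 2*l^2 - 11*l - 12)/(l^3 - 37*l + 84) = (l^2 + 5*l + 4)/(l^2 + 3*l - 28)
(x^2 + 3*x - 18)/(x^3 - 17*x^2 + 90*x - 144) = (x + 6)/(x^2 - 14*x + 48)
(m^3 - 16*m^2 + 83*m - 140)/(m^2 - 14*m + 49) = (m^2 - 9*m + 20)/(m - 7)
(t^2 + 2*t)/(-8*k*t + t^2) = (t + 2)/(-8*k + t)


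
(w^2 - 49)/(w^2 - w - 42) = (w + 7)/(w + 6)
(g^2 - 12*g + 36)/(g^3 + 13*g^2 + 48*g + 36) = (g^2 - 12*g + 36)/(g^3 + 13*g^2 + 48*g + 36)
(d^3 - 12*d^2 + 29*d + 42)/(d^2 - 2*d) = (d^3 - 12*d^2 + 29*d + 42)/(d*(d - 2))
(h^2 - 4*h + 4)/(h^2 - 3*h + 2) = (h - 2)/(h - 1)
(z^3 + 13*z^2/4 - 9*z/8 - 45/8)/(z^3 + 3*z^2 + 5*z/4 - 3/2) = (4*z^2 + 7*z - 15)/(2*(2*z^2 + 3*z - 2))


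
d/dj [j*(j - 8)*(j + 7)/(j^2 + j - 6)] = (j^4 + 2*j^3 + 37*j^2 + 12*j + 336)/(j^4 + 2*j^3 - 11*j^2 - 12*j + 36)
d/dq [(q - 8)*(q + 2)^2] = (q + 2)*(3*q - 14)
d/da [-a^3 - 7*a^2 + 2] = a*(-3*a - 14)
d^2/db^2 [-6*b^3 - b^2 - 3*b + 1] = -36*b - 2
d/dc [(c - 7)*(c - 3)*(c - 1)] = 3*c^2 - 22*c + 31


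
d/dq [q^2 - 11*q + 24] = 2*q - 11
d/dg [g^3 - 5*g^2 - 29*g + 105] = 3*g^2 - 10*g - 29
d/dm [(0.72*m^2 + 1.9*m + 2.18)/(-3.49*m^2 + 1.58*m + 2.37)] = (7.7686*m^2 + 18.6292*m + 1.0586)/(12.1801*m^4 - 11.0284*m^3 - 14.0462*m^2 + 7.4892*m + 5.6169)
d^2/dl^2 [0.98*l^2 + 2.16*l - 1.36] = 1.96000000000000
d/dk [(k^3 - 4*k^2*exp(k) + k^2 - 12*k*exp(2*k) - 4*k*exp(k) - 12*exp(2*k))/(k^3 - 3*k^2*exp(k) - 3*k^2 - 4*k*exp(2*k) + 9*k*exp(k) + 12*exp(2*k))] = ((-k^3 + 4*k^2*exp(k) - k^2 + 12*k*exp(2*k) + 4*k*exp(k) + 12*exp(2*k))*(-3*k^2*exp(k) + 3*k^2 - 8*k*exp(2*k) + 3*k*exp(k) - 6*k + 20*exp(2*k) + 9*exp(k)) + (k^3 - 3*k^2*exp(k) - 3*k^2 - 4*k*exp(2*k) + 9*k*exp(k) + 12*exp(2*k))*(-4*k^2*exp(k) + 3*k^2 - 24*k*exp(2*k) - 12*k*exp(k) + 2*k - 36*exp(2*k) - 4*exp(k)))/(k^3 - 3*k^2*exp(k) - 3*k^2 - 4*k*exp(2*k) + 9*k*exp(k) + 12*exp(2*k))^2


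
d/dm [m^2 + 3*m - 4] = 2*m + 3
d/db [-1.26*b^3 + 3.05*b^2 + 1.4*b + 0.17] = -3.78*b^2 + 6.1*b + 1.4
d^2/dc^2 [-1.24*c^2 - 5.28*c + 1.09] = -2.48000000000000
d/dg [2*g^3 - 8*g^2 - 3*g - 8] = 6*g^2 - 16*g - 3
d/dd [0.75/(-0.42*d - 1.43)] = 0.315/(0.42*d + 1.43)^2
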